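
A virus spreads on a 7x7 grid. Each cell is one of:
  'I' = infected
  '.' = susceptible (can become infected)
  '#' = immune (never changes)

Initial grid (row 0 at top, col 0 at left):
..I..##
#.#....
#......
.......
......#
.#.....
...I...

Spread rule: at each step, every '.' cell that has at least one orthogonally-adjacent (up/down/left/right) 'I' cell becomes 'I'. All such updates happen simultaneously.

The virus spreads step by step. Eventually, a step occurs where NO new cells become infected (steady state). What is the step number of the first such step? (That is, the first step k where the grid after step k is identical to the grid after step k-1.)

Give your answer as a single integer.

Step 0 (initial): 2 infected
Step 1: +5 new -> 7 infected
Step 2: +9 new -> 16 infected
Step 3: +9 new -> 25 infected
Step 4: +10 new -> 35 infected
Step 5: +5 new -> 40 infected
Step 6: +2 new -> 42 infected
Step 7: +0 new -> 42 infected

Answer: 7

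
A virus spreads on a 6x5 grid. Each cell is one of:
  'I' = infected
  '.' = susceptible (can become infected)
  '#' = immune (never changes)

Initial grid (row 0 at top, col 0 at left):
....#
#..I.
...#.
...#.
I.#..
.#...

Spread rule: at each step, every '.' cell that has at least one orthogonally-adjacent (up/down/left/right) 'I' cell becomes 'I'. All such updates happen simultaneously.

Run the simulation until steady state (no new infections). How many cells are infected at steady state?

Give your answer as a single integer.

Answer: 24

Derivation:
Step 0 (initial): 2 infected
Step 1: +6 new -> 8 infected
Step 2: +6 new -> 14 infected
Step 3: +4 new -> 18 infected
Step 4: +2 new -> 20 infected
Step 5: +2 new -> 22 infected
Step 6: +1 new -> 23 infected
Step 7: +1 new -> 24 infected
Step 8: +0 new -> 24 infected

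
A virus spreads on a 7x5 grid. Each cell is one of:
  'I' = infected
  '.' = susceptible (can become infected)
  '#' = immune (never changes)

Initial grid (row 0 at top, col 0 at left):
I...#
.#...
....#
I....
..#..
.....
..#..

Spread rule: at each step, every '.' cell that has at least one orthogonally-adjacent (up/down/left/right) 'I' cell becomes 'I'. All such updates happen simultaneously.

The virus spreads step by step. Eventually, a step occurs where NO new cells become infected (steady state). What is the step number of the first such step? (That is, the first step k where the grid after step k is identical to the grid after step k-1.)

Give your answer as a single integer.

Step 0 (initial): 2 infected
Step 1: +5 new -> 7 infected
Step 2: +5 new -> 12 infected
Step 3: +6 new -> 18 infected
Step 4: +6 new -> 24 infected
Step 5: +3 new -> 27 infected
Step 6: +2 new -> 29 infected
Step 7: +1 new -> 30 infected
Step 8: +0 new -> 30 infected

Answer: 8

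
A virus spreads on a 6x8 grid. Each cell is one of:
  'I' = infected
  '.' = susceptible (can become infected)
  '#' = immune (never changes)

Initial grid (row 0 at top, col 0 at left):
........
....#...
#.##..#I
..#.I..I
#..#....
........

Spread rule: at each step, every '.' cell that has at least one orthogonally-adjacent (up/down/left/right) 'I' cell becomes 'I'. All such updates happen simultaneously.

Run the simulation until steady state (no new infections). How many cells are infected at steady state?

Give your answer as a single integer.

Step 0 (initial): 3 infected
Step 1: +7 new -> 10 infected
Step 2: +7 new -> 17 infected
Step 3: +5 new -> 22 infected
Step 4: +2 new -> 24 infected
Step 5: +3 new -> 27 infected
Step 6: +3 new -> 30 infected
Step 7: +3 new -> 33 infected
Step 8: +4 new -> 37 infected
Step 9: +2 new -> 39 infected
Step 10: +1 new -> 40 infected
Step 11: +0 new -> 40 infected

Answer: 40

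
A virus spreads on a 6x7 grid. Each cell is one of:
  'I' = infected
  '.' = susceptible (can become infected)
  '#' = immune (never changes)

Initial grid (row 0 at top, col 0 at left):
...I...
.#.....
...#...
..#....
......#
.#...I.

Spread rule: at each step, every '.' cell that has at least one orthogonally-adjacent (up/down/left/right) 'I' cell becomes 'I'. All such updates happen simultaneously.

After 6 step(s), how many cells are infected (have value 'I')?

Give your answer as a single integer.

Step 0 (initial): 2 infected
Step 1: +6 new -> 8 infected
Step 2: +7 new -> 15 infected
Step 3: +10 new -> 25 infected
Step 4: +6 new -> 31 infected
Step 5: +3 new -> 34 infected
Step 6: +2 new -> 36 infected

Answer: 36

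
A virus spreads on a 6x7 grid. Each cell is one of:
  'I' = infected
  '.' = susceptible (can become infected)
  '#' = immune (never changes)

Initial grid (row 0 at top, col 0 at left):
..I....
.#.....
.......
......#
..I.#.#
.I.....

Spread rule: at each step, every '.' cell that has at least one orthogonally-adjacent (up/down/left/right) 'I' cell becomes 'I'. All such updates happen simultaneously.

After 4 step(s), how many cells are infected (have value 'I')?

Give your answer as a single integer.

Answer: 33

Derivation:
Step 0 (initial): 3 infected
Step 1: +8 new -> 11 infected
Step 2: +8 new -> 19 infected
Step 3: +8 new -> 27 infected
Step 4: +6 new -> 33 infected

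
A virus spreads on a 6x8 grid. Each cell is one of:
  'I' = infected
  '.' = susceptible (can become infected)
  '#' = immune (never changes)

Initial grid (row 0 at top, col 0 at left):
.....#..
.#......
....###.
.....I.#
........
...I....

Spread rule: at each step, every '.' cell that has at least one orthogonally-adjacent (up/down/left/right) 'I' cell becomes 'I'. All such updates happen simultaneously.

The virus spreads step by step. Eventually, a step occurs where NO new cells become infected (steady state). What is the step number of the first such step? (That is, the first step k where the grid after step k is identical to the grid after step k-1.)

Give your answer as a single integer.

Step 0 (initial): 2 infected
Step 1: +6 new -> 8 infected
Step 2: +6 new -> 14 infected
Step 3: +6 new -> 20 infected
Step 4: +5 new -> 25 infected
Step 5: +5 new -> 30 infected
Step 6: +4 new -> 34 infected
Step 7: +3 new -> 37 infected
Step 8: +3 new -> 40 infected
Step 9: +2 new -> 42 infected
Step 10: +0 new -> 42 infected

Answer: 10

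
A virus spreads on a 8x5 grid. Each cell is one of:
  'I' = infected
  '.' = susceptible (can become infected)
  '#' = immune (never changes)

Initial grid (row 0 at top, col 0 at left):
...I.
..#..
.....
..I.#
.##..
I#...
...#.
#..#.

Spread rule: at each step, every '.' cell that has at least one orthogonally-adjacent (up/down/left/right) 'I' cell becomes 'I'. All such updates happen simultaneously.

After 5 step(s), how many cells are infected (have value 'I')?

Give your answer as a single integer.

Step 0 (initial): 3 infected
Step 1: +8 new -> 11 infected
Step 2: +7 new -> 18 infected
Step 3: +8 new -> 26 infected
Step 4: +4 new -> 30 infected
Step 5: +1 new -> 31 infected

Answer: 31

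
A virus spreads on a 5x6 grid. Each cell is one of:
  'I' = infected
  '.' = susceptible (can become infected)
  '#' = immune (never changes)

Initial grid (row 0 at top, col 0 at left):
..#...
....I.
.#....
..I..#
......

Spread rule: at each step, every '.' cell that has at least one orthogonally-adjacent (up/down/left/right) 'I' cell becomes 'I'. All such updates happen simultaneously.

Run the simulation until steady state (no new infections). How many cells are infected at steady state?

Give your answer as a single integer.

Answer: 27

Derivation:
Step 0 (initial): 2 infected
Step 1: +8 new -> 10 infected
Step 2: +9 new -> 19 infected
Step 3: +4 new -> 23 infected
Step 4: +3 new -> 26 infected
Step 5: +1 new -> 27 infected
Step 6: +0 new -> 27 infected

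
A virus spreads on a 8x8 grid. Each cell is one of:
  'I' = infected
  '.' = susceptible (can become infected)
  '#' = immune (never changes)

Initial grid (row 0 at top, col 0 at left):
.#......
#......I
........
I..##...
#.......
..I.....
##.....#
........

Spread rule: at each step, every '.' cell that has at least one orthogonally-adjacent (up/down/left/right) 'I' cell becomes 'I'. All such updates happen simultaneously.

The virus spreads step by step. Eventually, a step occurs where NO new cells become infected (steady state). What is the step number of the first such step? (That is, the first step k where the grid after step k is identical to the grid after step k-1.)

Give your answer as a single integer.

Step 0 (initial): 3 infected
Step 1: +9 new -> 12 infected
Step 2: +12 new -> 24 infected
Step 3: +12 new -> 36 infected
Step 4: +13 new -> 49 infected
Step 5: +4 new -> 53 infected
Step 6: +1 new -> 54 infected
Step 7: +1 new -> 55 infected
Step 8: +0 new -> 55 infected

Answer: 8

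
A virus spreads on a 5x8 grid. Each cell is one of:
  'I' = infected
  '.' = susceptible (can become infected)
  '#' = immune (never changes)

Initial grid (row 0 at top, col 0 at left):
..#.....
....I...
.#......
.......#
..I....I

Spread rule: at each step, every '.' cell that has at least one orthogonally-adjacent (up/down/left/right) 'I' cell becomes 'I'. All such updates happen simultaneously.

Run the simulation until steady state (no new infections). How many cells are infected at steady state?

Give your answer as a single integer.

Step 0 (initial): 3 infected
Step 1: +8 new -> 11 infected
Step 2: +14 new -> 25 infected
Step 3: +6 new -> 31 infected
Step 4: +5 new -> 36 infected
Step 5: +1 new -> 37 infected
Step 6: +0 new -> 37 infected

Answer: 37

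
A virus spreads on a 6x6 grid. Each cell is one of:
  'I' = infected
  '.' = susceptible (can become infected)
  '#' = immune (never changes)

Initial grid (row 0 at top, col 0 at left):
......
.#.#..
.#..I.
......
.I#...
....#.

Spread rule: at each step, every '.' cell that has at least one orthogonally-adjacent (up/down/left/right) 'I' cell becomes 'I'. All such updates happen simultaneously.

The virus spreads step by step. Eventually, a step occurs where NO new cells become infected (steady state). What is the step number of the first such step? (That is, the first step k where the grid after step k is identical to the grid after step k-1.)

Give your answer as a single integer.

Step 0 (initial): 2 infected
Step 1: +7 new -> 9 infected
Step 2: +10 new -> 19 infected
Step 3: +7 new -> 26 infected
Step 4: +3 new -> 29 infected
Step 5: +2 new -> 31 infected
Step 6: +0 new -> 31 infected

Answer: 6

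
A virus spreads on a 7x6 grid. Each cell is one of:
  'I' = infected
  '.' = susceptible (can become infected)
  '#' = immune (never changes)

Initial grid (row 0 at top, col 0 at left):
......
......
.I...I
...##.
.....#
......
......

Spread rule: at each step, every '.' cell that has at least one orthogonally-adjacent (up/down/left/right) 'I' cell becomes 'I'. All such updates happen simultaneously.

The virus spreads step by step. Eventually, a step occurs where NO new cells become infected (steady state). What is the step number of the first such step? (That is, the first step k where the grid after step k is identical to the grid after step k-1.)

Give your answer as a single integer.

Step 0 (initial): 2 infected
Step 1: +7 new -> 9 infected
Step 2: +9 new -> 18 infected
Step 3: +7 new -> 25 infected
Step 4: +5 new -> 30 infected
Step 5: +4 new -> 34 infected
Step 6: +2 new -> 36 infected
Step 7: +2 new -> 38 infected
Step 8: +1 new -> 39 infected
Step 9: +0 new -> 39 infected

Answer: 9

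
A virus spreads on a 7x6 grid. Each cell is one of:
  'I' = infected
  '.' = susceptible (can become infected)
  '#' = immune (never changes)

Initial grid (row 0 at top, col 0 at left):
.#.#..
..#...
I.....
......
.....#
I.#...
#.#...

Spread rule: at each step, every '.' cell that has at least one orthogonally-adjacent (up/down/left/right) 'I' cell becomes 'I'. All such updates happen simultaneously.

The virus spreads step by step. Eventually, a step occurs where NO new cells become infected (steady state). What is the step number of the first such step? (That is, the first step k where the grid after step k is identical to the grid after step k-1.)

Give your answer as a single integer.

Step 0 (initial): 2 infected
Step 1: +5 new -> 7 infected
Step 2: +6 new -> 13 infected
Step 3: +3 new -> 16 infected
Step 4: +4 new -> 20 infected
Step 5: +5 new -> 25 infected
Step 6: +5 new -> 30 infected
Step 7: +3 new -> 33 infected
Step 8: +1 new -> 34 infected
Step 9: +0 new -> 34 infected

Answer: 9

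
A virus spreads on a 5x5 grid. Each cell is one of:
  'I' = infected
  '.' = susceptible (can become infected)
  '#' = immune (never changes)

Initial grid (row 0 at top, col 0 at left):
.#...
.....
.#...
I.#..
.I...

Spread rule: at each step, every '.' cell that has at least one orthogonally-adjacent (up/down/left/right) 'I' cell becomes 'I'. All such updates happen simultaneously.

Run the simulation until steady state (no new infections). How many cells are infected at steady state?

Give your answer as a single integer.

Answer: 22

Derivation:
Step 0 (initial): 2 infected
Step 1: +4 new -> 6 infected
Step 2: +2 new -> 8 infected
Step 3: +4 new -> 12 infected
Step 4: +3 new -> 15 infected
Step 5: +4 new -> 19 infected
Step 6: +2 new -> 21 infected
Step 7: +1 new -> 22 infected
Step 8: +0 new -> 22 infected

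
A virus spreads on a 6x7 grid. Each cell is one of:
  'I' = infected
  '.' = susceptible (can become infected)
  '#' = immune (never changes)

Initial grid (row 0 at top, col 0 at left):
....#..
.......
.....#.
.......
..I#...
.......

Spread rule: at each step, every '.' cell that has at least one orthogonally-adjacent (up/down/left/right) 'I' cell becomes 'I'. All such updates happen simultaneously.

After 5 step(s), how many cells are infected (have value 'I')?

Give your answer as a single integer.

Step 0 (initial): 1 infected
Step 1: +3 new -> 4 infected
Step 2: +6 new -> 10 infected
Step 3: +7 new -> 17 infected
Step 4: +8 new -> 25 infected
Step 5: +7 new -> 32 infected

Answer: 32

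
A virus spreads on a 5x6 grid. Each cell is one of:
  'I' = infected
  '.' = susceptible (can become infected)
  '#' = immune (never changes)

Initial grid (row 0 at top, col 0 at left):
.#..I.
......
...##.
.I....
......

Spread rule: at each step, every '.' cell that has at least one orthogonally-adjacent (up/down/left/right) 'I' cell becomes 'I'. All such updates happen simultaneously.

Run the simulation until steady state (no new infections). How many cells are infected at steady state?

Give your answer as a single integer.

Step 0 (initial): 2 infected
Step 1: +7 new -> 9 infected
Step 2: +9 new -> 18 infected
Step 3: +5 new -> 23 infected
Step 4: +3 new -> 26 infected
Step 5: +1 new -> 27 infected
Step 6: +0 new -> 27 infected

Answer: 27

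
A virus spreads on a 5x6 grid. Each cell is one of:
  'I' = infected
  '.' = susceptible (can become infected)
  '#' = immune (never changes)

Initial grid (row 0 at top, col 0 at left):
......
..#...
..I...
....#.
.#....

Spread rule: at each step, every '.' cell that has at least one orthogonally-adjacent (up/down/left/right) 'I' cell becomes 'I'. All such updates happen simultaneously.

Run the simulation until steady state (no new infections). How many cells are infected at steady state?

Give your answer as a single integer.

Answer: 27

Derivation:
Step 0 (initial): 1 infected
Step 1: +3 new -> 4 infected
Step 2: +7 new -> 11 infected
Step 3: +7 new -> 18 infected
Step 4: +7 new -> 25 infected
Step 5: +2 new -> 27 infected
Step 6: +0 new -> 27 infected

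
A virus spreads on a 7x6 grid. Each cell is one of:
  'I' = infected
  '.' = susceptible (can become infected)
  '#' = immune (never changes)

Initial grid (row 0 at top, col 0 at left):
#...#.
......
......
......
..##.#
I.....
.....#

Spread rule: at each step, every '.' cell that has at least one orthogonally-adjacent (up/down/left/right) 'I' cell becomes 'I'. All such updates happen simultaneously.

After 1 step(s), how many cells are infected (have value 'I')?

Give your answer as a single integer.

Step 0 (initial): 1 infected
Step 1: +3 new -> 4 infected

Answer: 4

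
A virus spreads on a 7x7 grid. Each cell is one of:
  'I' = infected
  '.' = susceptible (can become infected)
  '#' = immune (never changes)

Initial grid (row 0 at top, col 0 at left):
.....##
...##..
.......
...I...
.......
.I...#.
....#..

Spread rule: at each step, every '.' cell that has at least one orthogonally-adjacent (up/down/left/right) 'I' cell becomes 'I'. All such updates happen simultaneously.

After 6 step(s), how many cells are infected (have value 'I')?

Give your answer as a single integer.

Answer: 42

Derivation:
Step 0 (initial): 2 infected
Step 1: +8 new -> 10 infected
Step 2: +10 new -> 20 infected
Step 3: +8 new -> 28 infected
Step 4: +6 new -> 34 infected
Step 5: +5 new -> 39 infected
Step 6: +3 new -> 42 infected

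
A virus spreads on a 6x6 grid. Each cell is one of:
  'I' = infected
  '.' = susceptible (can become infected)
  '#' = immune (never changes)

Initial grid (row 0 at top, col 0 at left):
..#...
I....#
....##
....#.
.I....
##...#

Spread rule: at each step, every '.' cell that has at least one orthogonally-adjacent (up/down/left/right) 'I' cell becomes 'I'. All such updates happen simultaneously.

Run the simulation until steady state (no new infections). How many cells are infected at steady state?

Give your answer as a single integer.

Answer: 28

Derivation:
Step 0 (initial): 2 infected
Step 1: +6 new -> 8 infected
Step 2: +7 new -> 15 infected
Step 3: +5 new -> 20 infected
Step 4: +5 new -> 25 infected
Step 5: +2 new -> 27 infected
Step 6: +1 new -> 28 infected
Step 7: +0 new -> 28 infected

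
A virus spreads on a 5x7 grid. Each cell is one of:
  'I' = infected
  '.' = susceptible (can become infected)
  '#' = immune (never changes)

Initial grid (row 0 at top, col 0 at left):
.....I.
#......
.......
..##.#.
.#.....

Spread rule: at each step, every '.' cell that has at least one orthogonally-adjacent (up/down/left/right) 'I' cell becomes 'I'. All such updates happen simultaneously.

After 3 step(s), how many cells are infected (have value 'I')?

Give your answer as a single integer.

Answer: 12

Derivation:
Step 0 (initial): 1 infected
Step 1: +3 new -> 4 infected
Step 2: +4 new -> 8 infected
Step 3: +4 new -> 12 infected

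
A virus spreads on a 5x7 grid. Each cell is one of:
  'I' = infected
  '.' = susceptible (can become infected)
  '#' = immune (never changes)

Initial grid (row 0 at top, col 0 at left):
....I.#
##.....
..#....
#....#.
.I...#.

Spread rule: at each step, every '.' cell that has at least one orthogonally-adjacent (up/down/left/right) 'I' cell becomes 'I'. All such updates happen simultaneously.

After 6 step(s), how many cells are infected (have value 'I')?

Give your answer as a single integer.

Answer: 28

Derivation:
Step 0 (initial): 2 infected
Step 1: +6 new -> 8 infected
Step 2: +7 new -> 15 infected
Step 3: +9 new -> 24 infected
Step 4: +2 new -> 26 infected
Step 5: +1 new -> 27 infected
Step 6: +1 new -> 28 infected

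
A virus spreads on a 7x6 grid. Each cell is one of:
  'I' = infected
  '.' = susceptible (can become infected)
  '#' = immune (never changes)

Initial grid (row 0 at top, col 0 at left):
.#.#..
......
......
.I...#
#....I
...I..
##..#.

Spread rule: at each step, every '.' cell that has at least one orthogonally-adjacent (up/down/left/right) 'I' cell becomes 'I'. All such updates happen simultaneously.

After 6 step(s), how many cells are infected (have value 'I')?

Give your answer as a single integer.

Step 0 (initial): 3 infected
Step 1: +10 new -> 13 infected
Step 2: +9 new -> 22 infected
Step 3: +5 new -> 27 infected
Step 4: +5 new -> 32 infected
Step 5: +2 new -> 34 infected
Step 6: +1 new -> 35 infected

Answer: 35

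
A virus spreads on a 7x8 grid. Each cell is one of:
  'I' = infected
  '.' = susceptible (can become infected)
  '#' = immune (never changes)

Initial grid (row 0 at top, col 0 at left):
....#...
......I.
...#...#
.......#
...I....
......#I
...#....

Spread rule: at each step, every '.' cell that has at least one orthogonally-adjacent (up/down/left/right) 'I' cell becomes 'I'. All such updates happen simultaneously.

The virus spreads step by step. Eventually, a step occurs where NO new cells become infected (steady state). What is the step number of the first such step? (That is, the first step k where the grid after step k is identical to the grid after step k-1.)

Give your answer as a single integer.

Answer: 8

Derivation:
Step 0 (initial): 3 infected
Step 1: +10 new -> 13 infected
Step 2: +13 new -> 26 infected
Step 3: +11 new -> 37 infected
Step 4: +6 new -> 43 infected
Step 5: +4 new -> 47 infected
Step 6: +2 new -> 49 infected
Step 7: +1 new -> 50 infected
Step 8: +0 new -> 50 infected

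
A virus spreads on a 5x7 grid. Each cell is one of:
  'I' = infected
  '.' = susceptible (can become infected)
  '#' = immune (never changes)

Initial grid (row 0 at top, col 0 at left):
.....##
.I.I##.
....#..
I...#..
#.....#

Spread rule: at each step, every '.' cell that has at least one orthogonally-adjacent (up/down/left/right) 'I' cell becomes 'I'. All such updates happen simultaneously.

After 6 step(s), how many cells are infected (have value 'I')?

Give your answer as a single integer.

Step 0 (initial): 3 infected
Step 1: +8 new -> 11 infected
Step 2: +7 new -> 18 infected
Step 3: +2 new -> 20 infected
Step 4: +1 new -> 21 infected
Step 5: +1 new -> 22 infected
Step 6: +1 new -> 23 infected

Answer: 23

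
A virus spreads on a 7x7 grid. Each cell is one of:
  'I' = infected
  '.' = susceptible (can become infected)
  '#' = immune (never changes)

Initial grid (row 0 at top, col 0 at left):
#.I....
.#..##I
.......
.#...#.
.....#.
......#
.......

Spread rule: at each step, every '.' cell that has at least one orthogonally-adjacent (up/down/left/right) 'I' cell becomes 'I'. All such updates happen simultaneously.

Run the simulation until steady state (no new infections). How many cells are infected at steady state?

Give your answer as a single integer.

Answer: 41

Derivation:
Step 0 (initial): 2 infected
Step 1: +5 new -> 7 infected
Step 2: +6 new -> 13 infected
Step 3: +5 new -> 18 infected
Step 4: +4 new -> 22 infected
Step 5: +6 new -> 28 infected
Step 6: +5 new -> 33 infected
Step 7: +5 new -> 38 infected
Step 8: +2 new -> 40 infected
Step 9: +1 new -> 41 infected
Step 10: +0 new -> 41 infected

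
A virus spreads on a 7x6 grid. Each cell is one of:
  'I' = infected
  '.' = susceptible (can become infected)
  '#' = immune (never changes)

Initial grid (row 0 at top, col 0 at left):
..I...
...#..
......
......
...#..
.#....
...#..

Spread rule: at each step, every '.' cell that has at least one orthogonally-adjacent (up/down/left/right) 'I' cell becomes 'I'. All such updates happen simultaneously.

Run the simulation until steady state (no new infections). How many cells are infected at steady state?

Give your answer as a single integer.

Answer: 38

Derivation:
Step 0 (initial): 1 infected
Step 1: +3 new -> 4 infected
Step 2: +4 new -> 8 infected
Step 3: +6 new -> 14 infected
Step 4: +6 new -> 20 infected
Step 5: +5 new -> 25 infected
Step 6: +5 new -> 30 infected
Step 7: +4 new -> 34 infected
Step 8: +3 new -> 37 infected
Step 9: +1 new -> 38 infected
Step 10: +0 new -> 38 infected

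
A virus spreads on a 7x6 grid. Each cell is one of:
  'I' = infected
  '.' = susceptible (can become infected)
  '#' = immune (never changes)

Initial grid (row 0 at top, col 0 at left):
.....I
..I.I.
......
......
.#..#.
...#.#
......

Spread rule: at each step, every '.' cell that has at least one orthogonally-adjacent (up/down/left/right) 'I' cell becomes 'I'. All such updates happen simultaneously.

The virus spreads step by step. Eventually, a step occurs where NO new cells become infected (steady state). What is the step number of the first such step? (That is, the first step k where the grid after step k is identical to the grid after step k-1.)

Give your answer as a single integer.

Answer: 9

Derivation:
Step 0 (initial): 3 infected
Step 1: +7 new -> 10 infected
Step 2: +8 new -> 18 infected
Step 3: +6 new -> 24 infected
Step 4: +4 new -> 28 infected
Step 5: +3 new -> 31 infected
Step 6: +3 new -> 34 infected
Step 7: +2 new -> 36 infected
Step 8: +2 new -> 38 infected
Step 9: +0 new -> 38 infected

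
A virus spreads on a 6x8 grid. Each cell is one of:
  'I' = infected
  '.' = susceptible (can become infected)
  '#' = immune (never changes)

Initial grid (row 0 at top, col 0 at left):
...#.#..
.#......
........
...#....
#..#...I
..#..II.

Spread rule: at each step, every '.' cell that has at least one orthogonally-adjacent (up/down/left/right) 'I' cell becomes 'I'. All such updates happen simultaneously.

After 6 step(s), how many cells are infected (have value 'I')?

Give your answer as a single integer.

Answer: 27

Derivation:
Step 0 (initial): 3 infected
Step 1: +5 new -> 8 infected
Step 2: +5 new -> 13 infected
Step 3: +4 new -> 17 infected
Step 4: +4 new -> 21 infected
Step 5: +3 new -> 24 infected
Step 6: +3 new -> 27 infected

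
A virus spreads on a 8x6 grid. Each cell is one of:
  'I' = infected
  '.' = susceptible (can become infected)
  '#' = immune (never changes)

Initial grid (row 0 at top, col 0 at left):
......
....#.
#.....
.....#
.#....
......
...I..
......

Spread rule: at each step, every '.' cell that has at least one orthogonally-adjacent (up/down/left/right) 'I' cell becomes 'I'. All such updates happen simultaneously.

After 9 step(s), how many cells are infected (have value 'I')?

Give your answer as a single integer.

Step 0 (initial): 1 infected
Step 1: +4 new -> 5 infected
Step 2: +7 new -> 12 infected
Step 3: +8 new -> 20 infected
Step 4: +6 new -> 26 infected
Step 5: +5 new -> 31 infected
Step 6: +5 new -> 36 infected
Step 7: +4 new -> 40 infected
Step 8: +3 new -> 43 infected
Step 9: +1 new -> 44 infected

Answer: 44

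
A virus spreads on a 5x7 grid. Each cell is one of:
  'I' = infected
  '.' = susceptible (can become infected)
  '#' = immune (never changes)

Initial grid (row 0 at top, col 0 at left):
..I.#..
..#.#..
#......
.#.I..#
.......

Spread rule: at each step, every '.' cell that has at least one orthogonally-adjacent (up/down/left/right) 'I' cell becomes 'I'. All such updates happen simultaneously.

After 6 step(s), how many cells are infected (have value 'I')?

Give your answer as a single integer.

Answer: 29

Derivation:
Step 0 (initial): 2 infected
Step 1: +6 new -> 8 infected
Step 2: +8 new -> 16 infected
Step 3: +5 new -> 21 infected
Step 4: +4 new -> 25 infected
Step 5: +3 new -> 28 infected
Step 6: +1 new -> 29 infected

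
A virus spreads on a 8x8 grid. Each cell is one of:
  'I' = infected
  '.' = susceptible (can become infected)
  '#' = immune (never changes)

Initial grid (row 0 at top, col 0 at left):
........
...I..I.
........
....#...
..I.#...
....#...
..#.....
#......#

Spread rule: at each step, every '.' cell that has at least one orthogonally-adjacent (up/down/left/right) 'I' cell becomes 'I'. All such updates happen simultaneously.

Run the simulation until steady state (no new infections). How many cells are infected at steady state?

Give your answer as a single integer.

Step 0 (initial): 3 infected
Step 1: +12 new -> 15 infected
Step 2: +15 new -> 30 infected
Step 3: +10 new -> 40 infected
Step 4: +9 new -> 49 infected
Step 5: +6 new -> 55 infected
Step 6: +3 new -> 58 infected
Step 7: +0 new -> 58 infected

Answer: 58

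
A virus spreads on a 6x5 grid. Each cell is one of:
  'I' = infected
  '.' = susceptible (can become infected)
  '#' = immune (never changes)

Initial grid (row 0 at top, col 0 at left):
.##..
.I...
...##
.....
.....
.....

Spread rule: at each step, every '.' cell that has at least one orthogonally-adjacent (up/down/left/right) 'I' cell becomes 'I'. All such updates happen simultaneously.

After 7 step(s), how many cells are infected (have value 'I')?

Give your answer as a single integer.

Answer: 26

Derivation:
Step 0 (initial): 1 infected
Step 1: +3 new -> 4 infected
Step 2: +5 new -> 9 infected
Step 3: +5 new -> 14 infected
Step 4: +5 new -> 19 infected
Step 5: +4 new -> 23 infected
Step 6: +2 new -> 25 infected
Step 7: +1 new -> 26 infected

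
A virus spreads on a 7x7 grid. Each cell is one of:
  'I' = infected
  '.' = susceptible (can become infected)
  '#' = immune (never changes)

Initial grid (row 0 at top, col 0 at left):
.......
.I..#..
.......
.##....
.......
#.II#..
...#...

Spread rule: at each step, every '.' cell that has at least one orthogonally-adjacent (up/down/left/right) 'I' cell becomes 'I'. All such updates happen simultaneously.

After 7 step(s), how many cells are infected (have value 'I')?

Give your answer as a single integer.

Step 0 (initial): 3 infected
Step 1: +8 new -> 11 infected
Step 2: +9 new -> 20 infected
Step 3: +7 new -> 27 infected
Step 4: +5 new -> 32 infected
Step 5: +5 new -> 37 infected
Step 6: +5 new -> 42 infected
Step 7: +1 new -> 43 infected

Answer: 43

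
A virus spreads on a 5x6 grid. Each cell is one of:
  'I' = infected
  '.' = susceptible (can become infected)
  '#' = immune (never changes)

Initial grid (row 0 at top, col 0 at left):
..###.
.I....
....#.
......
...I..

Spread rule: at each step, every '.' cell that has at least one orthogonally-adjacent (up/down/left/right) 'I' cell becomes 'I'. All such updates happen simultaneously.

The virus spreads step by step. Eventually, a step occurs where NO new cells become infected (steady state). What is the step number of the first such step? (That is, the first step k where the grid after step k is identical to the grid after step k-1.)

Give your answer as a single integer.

Step 0 (initial): 2 infected
Step 1: +7 new -> 9 infected
Step 2: +10 new -> 19 infected
Step 3: +4 new -> 23 infected
Step 4: +2 new -> 25 infected
Step 5: +1 new -> 26 infected
Step 6: +0 new -> 26 infected

Answer: 6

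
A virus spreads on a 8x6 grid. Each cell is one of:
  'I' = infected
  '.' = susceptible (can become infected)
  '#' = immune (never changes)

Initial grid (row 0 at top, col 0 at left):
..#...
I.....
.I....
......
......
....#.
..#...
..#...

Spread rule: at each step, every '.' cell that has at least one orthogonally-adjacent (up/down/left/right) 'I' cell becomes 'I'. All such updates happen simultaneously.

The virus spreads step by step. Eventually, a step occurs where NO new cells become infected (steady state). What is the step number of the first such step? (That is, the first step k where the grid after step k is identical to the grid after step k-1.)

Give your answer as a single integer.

Answer: 10

Derivation:
Step 0 (initial): 2 infected
Step 1: +5 new -> 7 infected
Step 2: +6 new -> 13 infected
Step 3: +6 new -> 19 infected
Step 4: +8 new -> 27 infected
Step 5: +7 new -> 34 infected
Step 6: +4 new -> 38 infected
Step 7: +3 new -> 41 infected
Step 8: +2 new -> 43 infected
Step 9: +1 new -> 44 infected
Step 10: +0 new -> 44 infected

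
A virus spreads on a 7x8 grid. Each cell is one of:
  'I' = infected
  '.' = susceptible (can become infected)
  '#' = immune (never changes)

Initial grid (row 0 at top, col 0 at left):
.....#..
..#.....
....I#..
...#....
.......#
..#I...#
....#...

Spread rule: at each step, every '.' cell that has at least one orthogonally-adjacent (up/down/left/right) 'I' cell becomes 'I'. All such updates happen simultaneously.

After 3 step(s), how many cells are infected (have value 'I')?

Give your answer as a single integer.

Step 0 (initial): 2 infected
Step 1: +6 new -> 8 infected
Step 2: +9 new -> 17 infected
Step 3: +10 new -> 27 infected

Answer: 27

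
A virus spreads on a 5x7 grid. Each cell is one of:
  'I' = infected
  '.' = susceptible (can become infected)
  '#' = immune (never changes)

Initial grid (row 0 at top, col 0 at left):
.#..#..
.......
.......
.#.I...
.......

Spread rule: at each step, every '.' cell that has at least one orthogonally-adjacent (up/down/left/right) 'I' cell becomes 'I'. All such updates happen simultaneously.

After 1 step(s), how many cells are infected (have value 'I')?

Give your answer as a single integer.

Step 0 (initial): 1 infected
Step 1: +4 new -> 5 infected

Answer: 5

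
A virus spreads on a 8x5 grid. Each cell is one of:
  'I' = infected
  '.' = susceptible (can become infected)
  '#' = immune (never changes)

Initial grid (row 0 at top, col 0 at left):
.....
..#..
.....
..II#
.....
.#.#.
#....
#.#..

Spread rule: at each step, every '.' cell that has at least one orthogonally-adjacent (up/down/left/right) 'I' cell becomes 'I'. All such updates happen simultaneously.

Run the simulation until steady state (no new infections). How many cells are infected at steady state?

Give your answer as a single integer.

Step 0 (initial): 2 infected
Step 1: +5 new -> 7 infected
Step 2: +7 new -> 14 infected
Step 3: +7 new -> 21 infected
Step 4: +8 new -> 29 infected
Step 5: +4 new -> 33 infected
Step 6: +0 new -> 33 infected

Answer: 33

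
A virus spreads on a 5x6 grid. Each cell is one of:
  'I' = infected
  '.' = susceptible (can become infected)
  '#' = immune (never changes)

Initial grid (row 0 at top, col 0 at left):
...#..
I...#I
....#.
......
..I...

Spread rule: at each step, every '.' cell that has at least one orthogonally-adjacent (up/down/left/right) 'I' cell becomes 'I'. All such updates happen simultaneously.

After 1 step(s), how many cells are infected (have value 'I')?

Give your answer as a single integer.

Step 0 (initial): 3 infected
Step 1: +8 new -> 11 infected

Answer: 11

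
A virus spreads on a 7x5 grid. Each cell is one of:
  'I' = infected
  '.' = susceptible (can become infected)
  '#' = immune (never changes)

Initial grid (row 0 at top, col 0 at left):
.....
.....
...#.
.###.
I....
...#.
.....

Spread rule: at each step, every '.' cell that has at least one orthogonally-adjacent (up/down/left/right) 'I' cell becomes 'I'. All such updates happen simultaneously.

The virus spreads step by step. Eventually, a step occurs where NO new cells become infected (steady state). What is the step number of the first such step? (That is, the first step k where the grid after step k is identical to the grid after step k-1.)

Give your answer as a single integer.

Step 0 (initial): 1 infected
Step 1: +3 new -> 4 infected
Step 2: +4 new -> 8 infected
Step 3: +5 new -> 13 infected
Step 4: +5 new -> 18 infected
Step 5: +5 new -> 23 infected
Step 6: +4 new -> 27 infected
Step 7: +2 new -> 29 infected
Step 8: +1 new -> 30 infected
Step 9: +0 new -> 30 infected

Answer: 9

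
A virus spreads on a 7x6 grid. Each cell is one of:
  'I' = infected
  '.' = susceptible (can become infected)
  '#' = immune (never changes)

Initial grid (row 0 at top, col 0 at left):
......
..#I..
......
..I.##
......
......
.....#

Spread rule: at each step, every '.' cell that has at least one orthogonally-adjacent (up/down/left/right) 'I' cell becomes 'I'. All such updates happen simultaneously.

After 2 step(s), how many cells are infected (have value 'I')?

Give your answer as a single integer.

Step 0 (initial): 2 infected
Step 1: +7 new -> 9 infected
Step 2: +9 new -> 18 infected

Answer: 18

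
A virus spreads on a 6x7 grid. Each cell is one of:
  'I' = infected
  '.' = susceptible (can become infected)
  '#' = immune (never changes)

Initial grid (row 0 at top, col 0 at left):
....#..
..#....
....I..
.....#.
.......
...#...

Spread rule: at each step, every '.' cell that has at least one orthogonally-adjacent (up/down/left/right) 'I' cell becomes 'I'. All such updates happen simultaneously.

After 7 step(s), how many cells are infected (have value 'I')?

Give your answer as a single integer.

Step 0 (initial): 1 infected
Step 1: +4 new -> 5 infected
Step 2: +6 new -> 11 infected
Step 3: +9 new -> 20 infected
Step 4: +8 new -> 28 infected
Step 5: +6 new -> 34 infected
Step 6: +3 new -> 37 infected
Step 7: +1 new -> 38 infected

Answer: 38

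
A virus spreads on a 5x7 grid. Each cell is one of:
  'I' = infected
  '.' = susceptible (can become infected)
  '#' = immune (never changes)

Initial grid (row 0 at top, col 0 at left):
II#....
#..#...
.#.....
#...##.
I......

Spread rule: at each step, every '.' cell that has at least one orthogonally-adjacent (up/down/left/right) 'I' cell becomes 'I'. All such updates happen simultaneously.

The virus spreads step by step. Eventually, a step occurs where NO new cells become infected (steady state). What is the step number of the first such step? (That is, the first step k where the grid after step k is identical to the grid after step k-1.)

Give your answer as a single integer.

Step 0 (initial): 3 infected
Step 1: +2 new -> 5 infected
Step 2: +3 new -> 8 infected
Step 3: +3 new -> 11 infected
Step 4: +3 new -> 14 infected
Step 5: +2 new -> 16 infected
Step 6: +3 new -> 19 infected
Step 7: +4 new -> 23 infected
Step 8: +3 new -> 26 infected
Step 9: +1 new -> 27 infected
Step 10: +0 new -> 27 infected

Answer: 10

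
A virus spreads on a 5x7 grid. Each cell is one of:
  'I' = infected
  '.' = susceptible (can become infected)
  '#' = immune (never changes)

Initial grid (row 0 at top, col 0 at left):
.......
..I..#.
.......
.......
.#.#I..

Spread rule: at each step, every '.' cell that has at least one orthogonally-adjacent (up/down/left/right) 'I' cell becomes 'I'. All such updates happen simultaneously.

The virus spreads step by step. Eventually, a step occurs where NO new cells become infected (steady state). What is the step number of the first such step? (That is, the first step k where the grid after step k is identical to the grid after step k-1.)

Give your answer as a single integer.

Step 0 (initial): 2 infected
Step 1: +6 new -> 8 infected
Step 2: +11 new -> 19 infected
Step 3: +7 new -> 26 infected
Step 4: +3 new -> 29 infected
Step 5: +3 new -> 32 infected
Step 6: +0 new -> 32 infected

Answer: 6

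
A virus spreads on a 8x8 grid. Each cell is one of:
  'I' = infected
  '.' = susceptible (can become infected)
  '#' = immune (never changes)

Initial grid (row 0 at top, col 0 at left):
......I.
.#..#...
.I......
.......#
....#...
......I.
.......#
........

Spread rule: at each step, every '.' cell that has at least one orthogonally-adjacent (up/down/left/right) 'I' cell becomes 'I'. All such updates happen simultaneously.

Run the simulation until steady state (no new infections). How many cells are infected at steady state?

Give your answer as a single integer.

Step 0 (initial): 3 infected
Step 1: +10 new -> 13 infected
Step 2: +16 new -> 29 infected
Step 3: +16 new -> 45 infected
Step 4: +8 new -> 53 infected
Step 5: +4 new -> 57 infected
Step 6: +2 new -> 59 infected
Step 7: +0 new -> 59 infected

Answer: 59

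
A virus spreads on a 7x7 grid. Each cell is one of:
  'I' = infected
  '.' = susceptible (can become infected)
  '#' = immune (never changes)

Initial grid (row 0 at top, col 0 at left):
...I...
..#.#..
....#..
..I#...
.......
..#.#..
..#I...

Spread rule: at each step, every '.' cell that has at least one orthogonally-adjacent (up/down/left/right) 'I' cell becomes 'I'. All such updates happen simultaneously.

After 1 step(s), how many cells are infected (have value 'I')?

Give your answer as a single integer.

Step 0 (initial): 3 infected
Step 1: +8 new -> 11 infected

Answer: 11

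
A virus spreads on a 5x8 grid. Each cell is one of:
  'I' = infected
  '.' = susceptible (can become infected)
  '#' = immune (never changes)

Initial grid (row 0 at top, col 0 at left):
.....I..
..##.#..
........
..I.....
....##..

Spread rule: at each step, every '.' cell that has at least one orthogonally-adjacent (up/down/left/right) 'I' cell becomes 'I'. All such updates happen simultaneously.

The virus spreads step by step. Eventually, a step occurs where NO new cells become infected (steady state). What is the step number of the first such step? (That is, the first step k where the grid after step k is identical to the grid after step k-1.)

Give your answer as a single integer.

Answer: 7

Derivation:
Step 0 (initial): 2 infected
Step 1: +6 new -> 8 infected
Step 2: +10 new -> 18 infected
Step 3: +8 new -> 26 infected
Step 4: +5 new -> 31 infected
Step 5: +3 new -> 34 infected
Step 6: +1 new -> 35 infected
Step 7: +0 new -> 35 infected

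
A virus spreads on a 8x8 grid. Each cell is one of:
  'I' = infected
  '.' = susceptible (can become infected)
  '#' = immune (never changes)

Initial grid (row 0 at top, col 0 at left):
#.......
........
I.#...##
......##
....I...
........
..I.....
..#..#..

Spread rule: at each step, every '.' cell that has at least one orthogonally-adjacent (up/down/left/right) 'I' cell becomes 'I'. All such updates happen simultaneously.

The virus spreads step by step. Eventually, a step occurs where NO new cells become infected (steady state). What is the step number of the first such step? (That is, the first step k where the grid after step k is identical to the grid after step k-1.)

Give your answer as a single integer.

Step 0 (initial): 3 infected
Step 1: +10 new -> 13 infected
Step 2: +15 new -> 28 infected
Step 3: +13 new -> 41 infected
Step 4: +6 new -> 47 infected
Step 5: +5 new -> 52 infected
Step 6: +3 new -> 55 infected
Step 7: +1 new -> 56 infected
Step 8: +0 new -> 56 infected

Answer: 8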